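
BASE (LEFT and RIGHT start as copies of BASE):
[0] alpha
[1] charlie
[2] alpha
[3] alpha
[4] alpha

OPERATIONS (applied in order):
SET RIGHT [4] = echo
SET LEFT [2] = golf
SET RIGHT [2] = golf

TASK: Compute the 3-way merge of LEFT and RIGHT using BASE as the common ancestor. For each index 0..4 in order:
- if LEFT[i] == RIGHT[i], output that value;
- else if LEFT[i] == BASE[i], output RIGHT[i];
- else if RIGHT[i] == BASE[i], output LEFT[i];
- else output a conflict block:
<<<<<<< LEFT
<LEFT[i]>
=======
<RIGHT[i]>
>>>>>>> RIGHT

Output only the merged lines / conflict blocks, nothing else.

Answer: alpha
charlie
golf
alpha
echo

Derivation:
Final LEFT:  [alpha, charlie, golf, alpha, alpha]
Final RIGHT: [alpha, charlie, golf, alpha, echo]
i=0: L=alpha R=alpha -> agree -> alpha
i=1: L=charlie R=charlie -> agree -> charlie
i=2: L=golf R=golf -> agree -> golf
i=3: L=alpha R=alpha -> agree -> alpha
i=4: L=alpha=BASE, R=echo -> take RIGHT -> echo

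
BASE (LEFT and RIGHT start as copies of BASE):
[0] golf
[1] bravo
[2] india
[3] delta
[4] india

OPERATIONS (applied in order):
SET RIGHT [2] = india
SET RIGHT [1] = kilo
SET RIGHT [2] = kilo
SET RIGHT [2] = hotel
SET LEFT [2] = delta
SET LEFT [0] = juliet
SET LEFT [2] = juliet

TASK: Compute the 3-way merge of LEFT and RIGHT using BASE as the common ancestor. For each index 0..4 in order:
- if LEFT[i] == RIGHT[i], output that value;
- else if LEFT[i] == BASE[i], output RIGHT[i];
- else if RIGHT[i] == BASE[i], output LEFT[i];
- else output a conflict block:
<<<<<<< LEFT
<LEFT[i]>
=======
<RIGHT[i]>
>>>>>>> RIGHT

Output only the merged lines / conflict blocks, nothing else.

Answer: juliet
kilo
<<<<<<< LEFT
juliet
=======
hotel
>>>>>>> RIGHT
delta
india

Derivation:
Final LEFT:  [juliet, bravo, juliet, delta, india]
Final RIGHT: [golf, kilo, hotel, delta, india]
i=0: L=juliet, R=golf=BASE -> take LEFT -> juliet
i=1: L=bravo=BASE, R=kilo -> take RIGHT -> kilo
i=2: BASE=india L=juliet R=hotel all differ -> CONFLICT
i=3: L=delta R=delta -> agree -> delta
i=4: L=india R=india -> agree -> india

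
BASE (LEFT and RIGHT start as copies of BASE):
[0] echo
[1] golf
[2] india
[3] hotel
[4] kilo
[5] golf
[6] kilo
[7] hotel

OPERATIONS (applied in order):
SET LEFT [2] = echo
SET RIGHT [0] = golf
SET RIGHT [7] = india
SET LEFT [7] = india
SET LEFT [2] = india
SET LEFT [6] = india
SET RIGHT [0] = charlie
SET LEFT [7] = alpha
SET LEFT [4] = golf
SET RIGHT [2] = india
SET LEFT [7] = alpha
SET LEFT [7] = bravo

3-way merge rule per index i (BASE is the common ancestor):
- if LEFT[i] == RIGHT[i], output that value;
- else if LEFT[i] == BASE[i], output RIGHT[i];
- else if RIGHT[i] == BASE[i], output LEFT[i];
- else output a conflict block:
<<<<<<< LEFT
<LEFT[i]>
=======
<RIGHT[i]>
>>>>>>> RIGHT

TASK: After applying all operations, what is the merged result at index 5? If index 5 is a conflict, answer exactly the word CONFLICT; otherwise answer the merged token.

Final LEFT:  [echo, golf, india, hotel, golf, golf, india, bravo]
Final RIGHT: [charlie, golf, india, hotel, kilo, golf, kilo, india]
i=0: L=echo=BASE, R=charlie -> take RIGHT -> charlie
i=1: L=golf R=golf -> agree -> golf
i=2: L=india R=india -> agree -> india
i=3: L=hotel R=hotel -> agree -> hotel
i=4: L=golf, R=kilo=BASE -> take LEFT -> golf
i=5: L=golf R=golf -> agree -> golf
i=6: L=india, R=kilo=BASE -> take LEFT -> india
i=7: BASE=hotel L=bravo R=india all differ -> CONFLICT
Index 5 -> golf

Answer: golf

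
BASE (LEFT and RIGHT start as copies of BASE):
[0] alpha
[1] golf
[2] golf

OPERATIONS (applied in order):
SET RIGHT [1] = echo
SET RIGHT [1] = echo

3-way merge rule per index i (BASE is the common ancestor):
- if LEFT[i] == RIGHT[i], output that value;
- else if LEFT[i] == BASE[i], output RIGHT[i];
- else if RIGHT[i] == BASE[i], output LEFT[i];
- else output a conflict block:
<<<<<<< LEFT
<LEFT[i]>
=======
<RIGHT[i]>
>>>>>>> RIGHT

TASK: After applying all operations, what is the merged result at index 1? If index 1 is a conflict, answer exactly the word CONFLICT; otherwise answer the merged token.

Final LEFT:  [alpha, golf, golf]
Final RIGHT: [alpha, echo, golf]
i=0: L=alpha R=alpha -> agree -> alpha
i=1: L=golf=BASE, R=echo -> take RIGHT -> echo
i=2: L=golf R=golf -> agree -> golf
Index 1 -> echo

Answer: echo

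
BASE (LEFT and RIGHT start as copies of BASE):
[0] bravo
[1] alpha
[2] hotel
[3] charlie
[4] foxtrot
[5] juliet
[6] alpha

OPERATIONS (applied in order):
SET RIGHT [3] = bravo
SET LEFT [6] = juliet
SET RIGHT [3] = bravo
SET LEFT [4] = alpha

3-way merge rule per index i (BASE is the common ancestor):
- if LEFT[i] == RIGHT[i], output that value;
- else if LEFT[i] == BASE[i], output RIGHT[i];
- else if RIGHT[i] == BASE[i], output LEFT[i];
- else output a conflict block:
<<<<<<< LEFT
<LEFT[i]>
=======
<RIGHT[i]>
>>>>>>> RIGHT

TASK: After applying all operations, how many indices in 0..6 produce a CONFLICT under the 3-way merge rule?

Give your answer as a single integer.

Final LEFT:  [bravo, alpha, hotel, charlie, alpha, juliet, juliet]
Final RIGHT: [bravo, alpha, hotel, bravo, foxtrot, juliet, alpha]
i=0: L=bravo R=bravo -> agree -> bravo
i=1: L=alpha R=alpha -> agree -> alpha
i=2: L=hotel R=hotel -> agree -> hotel
i=3: L=charlie=BASE, R=bravo -> take RIGHT -> bravo
i=4: L=alpha, R=foxtrot=BASE -> take LEFT -> alpha
i=5: L=juliet R=juliet -> agree -> juliet
i=6: L=juliet, R=alpha=BASE -> take LEFT -> juliet
Conflict count: 0

Answer: 0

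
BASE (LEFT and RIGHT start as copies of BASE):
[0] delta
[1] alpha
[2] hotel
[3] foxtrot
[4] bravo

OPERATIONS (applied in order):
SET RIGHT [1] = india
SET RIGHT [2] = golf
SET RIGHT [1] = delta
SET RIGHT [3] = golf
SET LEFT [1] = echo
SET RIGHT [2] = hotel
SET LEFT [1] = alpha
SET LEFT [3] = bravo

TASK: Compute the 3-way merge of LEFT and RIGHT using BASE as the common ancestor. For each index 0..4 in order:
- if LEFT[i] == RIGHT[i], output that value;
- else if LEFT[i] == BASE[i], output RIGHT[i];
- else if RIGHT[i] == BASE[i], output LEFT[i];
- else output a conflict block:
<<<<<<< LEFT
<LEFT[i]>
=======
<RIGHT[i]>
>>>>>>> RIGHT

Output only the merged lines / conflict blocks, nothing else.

Final LEFT:  [delta, alpha, hotel, bravo, bravo]
Final RIGHT: [delta, delta, hotel, golf, bravo]
i=0: L=delta R=delta -> agree -> delta
i=1: L=alpha=BASE, R=delta -> take RIGHT -> delta
i=2: L=hotel R=hotel -> agree -> hotel
i=3: BASE=foxtrot L=bravo R=golf all differ -> CONFLICT
i=4: L=bravo R=bravo -> agree -> bravo

Answer: delta
delta
hotel
<<<<<<< LEFT
bravo
=======
golf
>>>>>>> RIGHT
bravo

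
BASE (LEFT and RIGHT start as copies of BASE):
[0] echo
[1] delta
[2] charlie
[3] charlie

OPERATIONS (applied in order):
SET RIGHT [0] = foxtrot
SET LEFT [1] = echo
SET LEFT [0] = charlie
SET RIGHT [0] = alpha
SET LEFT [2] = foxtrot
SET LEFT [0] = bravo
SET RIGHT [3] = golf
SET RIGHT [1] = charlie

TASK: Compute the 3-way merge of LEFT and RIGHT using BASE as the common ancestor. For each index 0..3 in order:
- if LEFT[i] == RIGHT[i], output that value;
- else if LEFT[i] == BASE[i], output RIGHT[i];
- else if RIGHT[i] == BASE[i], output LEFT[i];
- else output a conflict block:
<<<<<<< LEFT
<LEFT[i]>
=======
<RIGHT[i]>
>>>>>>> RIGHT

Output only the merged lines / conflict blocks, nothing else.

Answer: <<<<<<< LEFT
bravo
=======
alpha
>>>>>>> RIGHT
<<<<<<< LEFT
echo
=======
charlie
>>>>>>> RIGHT
foxtrot
golf

Derivation:
Final LEFT:  [bravo, echo, foxtrot, charlie]
Final RIGHT: [alpha, charlie, charlie, golf]
i=0: BASE=echo L=bravo R=alpha all differ -> CONFLICT
i=1: BASE=delta L=echo R=charlie all differ -> CONFLICT
i=2: L=foxtrot, R=charlie=BASE -> take LEFT -> foxtrot
i=3: L=charlie=BASE, R=golf -> take RIGHT -> golf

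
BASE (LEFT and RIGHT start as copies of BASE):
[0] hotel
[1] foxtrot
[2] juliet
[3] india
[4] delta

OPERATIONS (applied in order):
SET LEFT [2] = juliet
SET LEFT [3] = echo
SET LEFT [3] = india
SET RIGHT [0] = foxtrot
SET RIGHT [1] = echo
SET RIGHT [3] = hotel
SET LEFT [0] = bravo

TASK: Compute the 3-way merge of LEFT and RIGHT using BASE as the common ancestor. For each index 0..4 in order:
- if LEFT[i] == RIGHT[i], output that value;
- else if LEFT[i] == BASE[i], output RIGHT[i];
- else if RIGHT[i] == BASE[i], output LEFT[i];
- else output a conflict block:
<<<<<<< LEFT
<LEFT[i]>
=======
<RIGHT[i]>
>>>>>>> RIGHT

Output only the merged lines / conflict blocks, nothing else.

Final LEFT:  [bravo, foxtrot, juliet, india, delta]
Final RIGHT: [foxtrot, echo, juliet, hotel, delta]
i=0: BASE=hotel L=bravo R=foxtrot all differ -> CONFLICT
i=1: L=foxtrot=BASE, R=echo -> take RIGHT -> echo
i=2: L=juliet R=juliet -> agree -> juliet
i=3: L=india=BASE, R=hotel -> take RIGHT -> hotel
i=4: L=delta R=delta -> agree -> delta

Answer: <<<<<<< LEFT
bravo
=======
foxtrot
>>>>>>> RIGHT
echo
juliet
hotel
delta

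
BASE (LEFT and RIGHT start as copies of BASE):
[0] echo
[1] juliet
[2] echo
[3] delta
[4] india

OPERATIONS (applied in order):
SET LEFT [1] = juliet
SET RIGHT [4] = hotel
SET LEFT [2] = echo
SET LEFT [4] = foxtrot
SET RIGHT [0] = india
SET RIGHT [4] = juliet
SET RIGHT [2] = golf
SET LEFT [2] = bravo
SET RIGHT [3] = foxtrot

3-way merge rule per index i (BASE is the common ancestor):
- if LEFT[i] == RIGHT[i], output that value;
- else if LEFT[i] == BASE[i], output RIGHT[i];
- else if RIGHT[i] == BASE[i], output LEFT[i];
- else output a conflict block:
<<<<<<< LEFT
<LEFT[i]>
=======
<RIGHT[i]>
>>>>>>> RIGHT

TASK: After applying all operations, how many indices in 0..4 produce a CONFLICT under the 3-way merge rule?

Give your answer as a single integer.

Answer: 2

Derivation:
Final LEFT:  [echo, juliet, bravo, delta, foxtrot]
Final RIGHT: [india, juliet, golf, foxtrot, juliet]
i=0: L=echo=BASE, R=india -> take RIGHT -> india
i=1: L=juliet R=juliet -> agree -> juliet
i=2: BASE=echo L=bravo R=golf all differ -> CONFLICT
i=3: L=delta=BASE, R=foxtrot -> take RIGHT -> foxtrot
i=4: BASE=india L=foxtrot R=juliet all differ -> CONFLICT
Conflict count: 2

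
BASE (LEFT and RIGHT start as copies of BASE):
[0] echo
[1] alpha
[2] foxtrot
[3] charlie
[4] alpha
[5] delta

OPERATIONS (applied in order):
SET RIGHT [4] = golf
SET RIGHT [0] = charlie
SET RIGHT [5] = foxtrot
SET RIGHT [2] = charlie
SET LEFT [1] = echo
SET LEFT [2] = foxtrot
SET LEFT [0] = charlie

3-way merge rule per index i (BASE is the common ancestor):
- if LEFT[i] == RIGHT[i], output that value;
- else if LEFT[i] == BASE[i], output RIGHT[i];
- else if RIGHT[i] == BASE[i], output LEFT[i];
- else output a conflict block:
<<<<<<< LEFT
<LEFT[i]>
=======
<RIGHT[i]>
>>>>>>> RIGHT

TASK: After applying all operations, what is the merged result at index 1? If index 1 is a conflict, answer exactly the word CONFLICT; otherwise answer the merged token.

Final LEFT:  [charlie, echo, foxtrot, charlie, alpha, delta]
Final RIGHT: [charlie, alpha, charlie, charlie, golf, foxtrot]
i=0: L=charlie R=charlie -> agree -> charlie
i=1: L=echo, R=alpha=BASE -> take LEFT -> echo
i=2: L=foxtrot=BASE, R=charlie -> take RIGHT -> charlie
i=3: L=charlie R=charlie -> agree -> charlie
i=4: L=alpha=BASE, R=golf -> take RIGHT -> golf
i=5: L=delta=BASE, R=foxtrot -> take RIGHT -> foxtrot
Index 1 -> echo

Answer: echo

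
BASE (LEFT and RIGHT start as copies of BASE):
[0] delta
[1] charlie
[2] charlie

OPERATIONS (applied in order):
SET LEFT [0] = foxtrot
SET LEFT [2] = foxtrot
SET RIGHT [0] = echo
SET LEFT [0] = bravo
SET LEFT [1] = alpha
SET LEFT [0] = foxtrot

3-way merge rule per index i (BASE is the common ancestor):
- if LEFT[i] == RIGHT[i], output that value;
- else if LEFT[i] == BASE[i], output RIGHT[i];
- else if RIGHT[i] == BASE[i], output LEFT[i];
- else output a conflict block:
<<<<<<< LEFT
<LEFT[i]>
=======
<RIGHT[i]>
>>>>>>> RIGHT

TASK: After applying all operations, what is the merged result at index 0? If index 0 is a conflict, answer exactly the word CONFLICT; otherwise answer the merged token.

Final LEFT:  [foxtrot, alpha, foxtrot]
Final RIGHT: [echo, charlie, charlie]
i=0: BASE=delta L=foxtrot R=echo all differ -> CONFLICT
i=1: L=alpha, R=charlie=BASE -> take LEFT -> alpha
i=2: L=foxtrot, R=charlie=BASE -> take LEFT -> foxtrot
Index 0 -> CONFLICT

Answer: CONFLICT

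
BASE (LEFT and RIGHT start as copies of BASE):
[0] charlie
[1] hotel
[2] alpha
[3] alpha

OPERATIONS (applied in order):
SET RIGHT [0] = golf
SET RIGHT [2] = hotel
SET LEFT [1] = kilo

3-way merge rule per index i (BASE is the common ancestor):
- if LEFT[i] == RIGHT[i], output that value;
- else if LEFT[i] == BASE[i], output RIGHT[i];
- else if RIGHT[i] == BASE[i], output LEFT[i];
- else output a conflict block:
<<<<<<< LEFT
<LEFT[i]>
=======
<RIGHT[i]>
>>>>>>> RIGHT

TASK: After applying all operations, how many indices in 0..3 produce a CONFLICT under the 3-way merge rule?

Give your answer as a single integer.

Answer: 0

Derivation:
Final LEFT:  [charlie, kilo, alpha, alpha]
Final RIGHT: [golf, hotel, hotel, alpha]
i=0: L=charlie=BASE, R=golf -> take RIGHT -> golf
i=1: L=kilo, R=hotel=BASE -> take LEFT -> kilo
i=2: L=alpha=BASE, R=hotel -> take RIGHT -> hotel
i=3: L=alpha R=alpha -> agree -> alpha
Conflict count: 0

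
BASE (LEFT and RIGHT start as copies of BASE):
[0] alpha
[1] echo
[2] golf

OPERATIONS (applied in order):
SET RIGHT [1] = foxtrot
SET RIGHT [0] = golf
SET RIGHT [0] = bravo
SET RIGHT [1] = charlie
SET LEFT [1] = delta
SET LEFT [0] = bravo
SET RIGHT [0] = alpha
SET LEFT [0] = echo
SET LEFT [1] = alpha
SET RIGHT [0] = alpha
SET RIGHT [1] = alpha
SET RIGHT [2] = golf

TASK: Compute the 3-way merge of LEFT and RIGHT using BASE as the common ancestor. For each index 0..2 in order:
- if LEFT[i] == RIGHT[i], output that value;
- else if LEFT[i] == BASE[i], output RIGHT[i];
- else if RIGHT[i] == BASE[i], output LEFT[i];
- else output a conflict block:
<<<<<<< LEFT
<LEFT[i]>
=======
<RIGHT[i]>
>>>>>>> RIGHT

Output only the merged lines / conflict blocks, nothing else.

Final LEFT:  [echo, alpha, golf]
Final RIGHT: [alpha, alpha, golf]
i=0: L=echo, R=alpha=BASE -> take LEFT -> echo
i=1: L=alpha R=alpha -> agree -> alpha
i=2: L=golf R=golf -> agree -> golf

Answer: echo
alpha
golf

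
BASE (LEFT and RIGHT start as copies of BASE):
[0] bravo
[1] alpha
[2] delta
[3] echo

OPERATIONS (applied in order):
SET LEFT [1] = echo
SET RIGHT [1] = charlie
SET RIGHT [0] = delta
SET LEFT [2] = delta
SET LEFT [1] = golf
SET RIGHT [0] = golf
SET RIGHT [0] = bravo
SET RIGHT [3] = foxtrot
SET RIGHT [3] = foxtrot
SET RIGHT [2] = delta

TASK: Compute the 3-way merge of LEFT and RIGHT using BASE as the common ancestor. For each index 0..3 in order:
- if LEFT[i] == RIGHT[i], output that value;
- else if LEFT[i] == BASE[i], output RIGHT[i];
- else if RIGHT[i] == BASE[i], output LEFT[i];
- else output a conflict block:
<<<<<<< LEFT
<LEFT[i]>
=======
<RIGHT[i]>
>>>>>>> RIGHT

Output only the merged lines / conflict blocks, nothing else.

Final LEFT:  [bravo, golf, delta, echo]
Final RIGHT: [bravo, charlie, delta, foxtrot]
i=0: L=bravo R=bravo -> agree -> bravo
i=1: BASE=alpha L=golf R=charlie all differ -> CONFLICT
i=2: L=delta R=delta -> agree -> delta
i=3: L=echo=BASE, R=foxtrot -> take RIGHT -> foxtrot

Answer: bravo
<<<<<<< LEFT
golf
=======
charlie
>>>>>>> RIGHT
delta
foxtrot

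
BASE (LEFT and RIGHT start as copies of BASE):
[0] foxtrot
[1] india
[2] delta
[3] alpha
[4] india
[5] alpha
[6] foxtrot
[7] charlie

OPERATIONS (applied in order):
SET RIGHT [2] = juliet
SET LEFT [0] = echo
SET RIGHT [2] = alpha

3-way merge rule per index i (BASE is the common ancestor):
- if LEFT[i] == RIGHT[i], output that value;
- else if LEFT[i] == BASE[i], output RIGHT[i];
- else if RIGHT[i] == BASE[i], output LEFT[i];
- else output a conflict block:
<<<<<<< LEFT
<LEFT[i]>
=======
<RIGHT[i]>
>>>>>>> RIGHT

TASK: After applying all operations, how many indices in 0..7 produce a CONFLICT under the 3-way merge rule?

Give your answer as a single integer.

Final LEFT:  [echo, india, delta, alpha, india, alpha, foxtrot, charlie]
Final RIGHT: [foxtrot, india, alpha, alpha, india, alpha, foxtrot, charlie]
i=0: L=echo, R=foxtrot=BASE -> take LEFT -> echo
i=1: L=india R=india -> agree -> india
i=2: L=delta=BASE, R=alpha -> take RIGHT -> alpha
i=3: L=alpha R=alpha -> agree -> alpha
i=4: L=india R=india -> agree -> india
i=5: L=alpha R=alpha -> agree -> alpha
i=6: L=foxtrot R=foxtrot -> agree -> foxtrot
i=7: L=charlie R=charlie -> agree -> charlie
Conflict count: 0

Answer: 0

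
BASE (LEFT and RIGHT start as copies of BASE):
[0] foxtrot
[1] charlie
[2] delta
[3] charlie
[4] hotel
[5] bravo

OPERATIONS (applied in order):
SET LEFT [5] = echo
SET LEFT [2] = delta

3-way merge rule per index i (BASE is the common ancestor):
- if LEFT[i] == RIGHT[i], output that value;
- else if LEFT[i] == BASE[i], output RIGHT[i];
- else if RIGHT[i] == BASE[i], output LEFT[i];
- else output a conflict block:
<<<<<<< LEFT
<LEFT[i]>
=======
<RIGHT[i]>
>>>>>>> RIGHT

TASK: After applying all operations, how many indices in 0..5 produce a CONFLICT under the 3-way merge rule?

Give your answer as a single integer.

Answer: 0

Derivation:
Final LEFT:  [foxtrot, charlie, delta, charlie, hotel, echo]
Final RIGHT: [foxtrot, charlie, delta, charlie, hotel, bravo]
i=0: L=foxtrot R=foxtrot -> agree -> foxtrot
i=1: L=charlie R=charlie -> agree -> charlie
i=2: L=delta R=delta -> agree -> delta
i=3: L=charlie R=charlie -> agree -> charlie
i=4: L=hotel R=hotel -> agree -> hotel
i=5: L=echo, R=bravo=BASE -> take LEFT -> echo
Conflict count: 0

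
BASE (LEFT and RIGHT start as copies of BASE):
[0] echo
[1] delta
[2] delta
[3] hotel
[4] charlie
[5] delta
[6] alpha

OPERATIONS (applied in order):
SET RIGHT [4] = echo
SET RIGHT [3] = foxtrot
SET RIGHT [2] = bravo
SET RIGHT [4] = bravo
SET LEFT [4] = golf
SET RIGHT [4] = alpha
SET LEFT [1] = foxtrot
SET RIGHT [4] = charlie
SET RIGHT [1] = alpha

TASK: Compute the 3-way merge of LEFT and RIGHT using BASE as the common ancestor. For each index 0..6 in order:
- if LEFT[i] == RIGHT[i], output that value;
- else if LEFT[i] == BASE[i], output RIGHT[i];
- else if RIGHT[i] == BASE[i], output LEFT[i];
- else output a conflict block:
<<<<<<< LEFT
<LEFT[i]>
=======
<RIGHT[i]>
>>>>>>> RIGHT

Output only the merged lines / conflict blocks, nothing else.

Answer: echo
<<<<<<< LEFT
foxtrot
=======
alpha
>>>>>>> RIGHT
bravo
foxtrot
golf
delta
alpha

Derivation:
Final LEFT:  [echo, foxtrot, delta, hotel, golf, delta, alpha]
Final RIGHT: [echo, alpha, bravo, foxtrot, charlie, delta, alpha]
i=0: L=echo R=echo -> agree -> echo
i=1: BASE=delta L=foxtrot R=alpha all differ -> CONFLICT
i=2: L=delta=BASE, R=bravo -> take RIGHT -> bravo
i=3: L=hotel=BASE, R=foxtrot -> take RIGHT -> foxtrot
i=4: L=golf, R=charlie=BASE -> take LEFT -> golf
i=5: L=delta R=delta -> agree -> delta
i=6: L=alpha R=alpha -> agree -> alpha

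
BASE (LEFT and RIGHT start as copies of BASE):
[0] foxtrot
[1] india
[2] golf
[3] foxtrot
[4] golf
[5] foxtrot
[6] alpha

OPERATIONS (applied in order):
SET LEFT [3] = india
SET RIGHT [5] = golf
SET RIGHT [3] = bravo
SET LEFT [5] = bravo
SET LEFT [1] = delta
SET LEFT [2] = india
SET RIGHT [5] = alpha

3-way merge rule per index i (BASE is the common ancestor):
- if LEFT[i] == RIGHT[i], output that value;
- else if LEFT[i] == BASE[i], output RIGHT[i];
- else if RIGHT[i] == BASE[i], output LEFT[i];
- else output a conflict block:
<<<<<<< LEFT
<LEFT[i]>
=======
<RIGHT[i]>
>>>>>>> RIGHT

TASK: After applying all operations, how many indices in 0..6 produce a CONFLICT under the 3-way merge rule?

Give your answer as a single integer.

Answer: 2

Derivation:
Final LEFT:  [foxtrot, delta, india, india, golf, bravo, alpha]
Final RIGHT: [foxtrot, india, golf, bravo, golf, alpha, alpha]
i=0: L=foxtrot R=foxtrot -> agree -> foxtrot
i=1: L=delta, R=india=BASE -> take LEFT -> delta
i=2: L=india, R=golf=BASE -> take LEFT -> india
i=3: BASE=foxtrot L=india R=bravo all differ -> CONFLICT
i=4: L=golf R=golf -> agree -> golf
i=5: BASE=foxtrot L=bravo R=alpha all differ -> CONFLICT
i=6: L=alpha R=alpha -> agree -> alpha
Conflict count: 2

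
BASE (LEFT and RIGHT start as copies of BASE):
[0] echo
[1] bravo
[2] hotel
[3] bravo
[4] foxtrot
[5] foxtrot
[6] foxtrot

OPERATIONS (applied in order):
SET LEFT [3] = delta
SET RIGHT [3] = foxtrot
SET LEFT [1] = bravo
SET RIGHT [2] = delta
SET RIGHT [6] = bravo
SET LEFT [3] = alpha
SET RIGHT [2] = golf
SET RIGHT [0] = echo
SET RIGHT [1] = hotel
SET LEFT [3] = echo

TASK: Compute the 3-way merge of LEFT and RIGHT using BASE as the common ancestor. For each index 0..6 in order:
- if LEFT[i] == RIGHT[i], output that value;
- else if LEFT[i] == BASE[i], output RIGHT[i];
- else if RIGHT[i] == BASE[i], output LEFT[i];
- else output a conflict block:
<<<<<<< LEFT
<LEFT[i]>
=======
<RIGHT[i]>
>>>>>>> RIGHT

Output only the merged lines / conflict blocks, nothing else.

Answer: echo
hotel
golf
<<<<<<< LEFT
echo
=======
foxtrot
>>>>>>> RIGHT
foxtrot
foxtrot
bravo

Derivation:
Final LEFT:  [echo, bravo, hotel, echo, foxtrot, foxtrot, foxtrot]
Final RIGHT: [echo, hotel, golf, foxtrot, foxtrot, foxtrot, bravo]
i=0: L=echo R=echo -> agree -> echo
i=1: L=bravo=BASE, R=hotel -> take RIGHT -> hotel
i=2: L=hotel=BASE, R=golf -> take RIGHT -> golf
i=3: BASE=bravo L=echo R=foxtrot all differ -> CONFLICT
i=4: L=foxtrot R=foxtrot -> agree -> foxtrot
i=5: L=foxtrot R=foxtrot -> agree -> foxtrot
i=6: L=foxtrot=BASE, R=bravo -> take RIGHT -> bravo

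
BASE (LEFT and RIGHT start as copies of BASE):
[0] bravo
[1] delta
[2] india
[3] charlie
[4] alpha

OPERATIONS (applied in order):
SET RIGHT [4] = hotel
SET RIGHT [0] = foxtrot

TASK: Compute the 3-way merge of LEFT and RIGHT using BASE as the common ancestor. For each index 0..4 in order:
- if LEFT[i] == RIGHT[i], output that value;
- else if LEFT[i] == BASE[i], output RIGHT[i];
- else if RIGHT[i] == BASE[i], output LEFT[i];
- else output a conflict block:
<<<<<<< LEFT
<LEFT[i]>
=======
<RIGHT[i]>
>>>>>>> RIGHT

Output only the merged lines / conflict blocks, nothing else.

Final LEFT:  [bravo, delta, india, charlie, alpha]
Final RIGHT: [foxtrot, delta, india, charlie, hotel]
i=0: L=bravo=BASE, R=foxtrot -> take RIGHT -> foxtrot
i=1: L=delta R=delta -> agree -> delta
i=2: L=india R=india -> agree -> india
i=3: L=charlie R=charlie -> agree -> charlie
i=4: L=alpha=BASE, R=hotel -> take RIGHT -> hotel

Answer: foxtrot
delta
india
charlie
hotel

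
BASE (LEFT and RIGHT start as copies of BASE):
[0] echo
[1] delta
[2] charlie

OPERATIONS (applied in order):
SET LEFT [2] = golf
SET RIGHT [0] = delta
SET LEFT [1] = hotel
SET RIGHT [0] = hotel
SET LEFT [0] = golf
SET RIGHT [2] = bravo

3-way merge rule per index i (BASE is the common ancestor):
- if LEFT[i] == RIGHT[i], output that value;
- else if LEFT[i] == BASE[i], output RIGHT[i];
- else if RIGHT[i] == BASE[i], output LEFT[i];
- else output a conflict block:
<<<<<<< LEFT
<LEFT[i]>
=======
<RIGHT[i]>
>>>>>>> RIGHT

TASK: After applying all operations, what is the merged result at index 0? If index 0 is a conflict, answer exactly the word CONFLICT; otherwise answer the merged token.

Answer: CONFLICT

Derivation:
Final LEFT:  [golf, hotel, golf]
Final RIGHT: [hotel, delta, bravo]
i=0: BASE=echo L=golf R=hotel all differ -> CONFLICT
i=1: L=hotel, R=delta=BASE -> take LEFT -> hotel
i=2: BASE=charlie L=golf R=bravo all differ -> CONFLICT
Index 0 -> CONFLICT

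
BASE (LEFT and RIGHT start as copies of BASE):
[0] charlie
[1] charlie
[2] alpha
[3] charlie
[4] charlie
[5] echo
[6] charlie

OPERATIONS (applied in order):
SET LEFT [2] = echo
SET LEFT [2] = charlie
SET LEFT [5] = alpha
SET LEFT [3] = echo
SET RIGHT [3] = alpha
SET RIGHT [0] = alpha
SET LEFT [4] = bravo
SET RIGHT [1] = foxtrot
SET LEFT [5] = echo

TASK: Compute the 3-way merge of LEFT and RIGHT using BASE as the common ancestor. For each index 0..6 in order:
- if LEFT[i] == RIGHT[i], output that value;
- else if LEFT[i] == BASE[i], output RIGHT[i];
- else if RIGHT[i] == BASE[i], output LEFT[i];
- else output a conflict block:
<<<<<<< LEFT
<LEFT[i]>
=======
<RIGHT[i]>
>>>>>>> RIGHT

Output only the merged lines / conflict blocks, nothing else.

Answer: alpha
foxtrot
charlie
<<<<<<< LEFT
echo
=======
alpha
>>>>>>> RIGHT
bravo
echo
charlie

Derivation:
Final LEFT:  [charlie, charlie, charlie, echo, bravo, echo, charlie]
Final RIGHT: [alpha, foxtrot, alpha, alpha, charlie, echo, charlie]
i=0: L=charlie=BASE, R=alpha -> take RIGHT -> alpha
i=1: L=charlie=BASE, R=foxtrot -> take RIGHT -> foxtrot
i=2: L=charlie, R=alpha=BASE -> take LEFT -> charlie
i=3: BASE=charlie L=echo R=alpha all differ -> CONFLICT
i=4: L=bravo, R=charlie=BASE -> take LEFT -> bravo
i=5: L=echo R=echo -> agree -> echo
i=6: L=charlie R=charlie -> agree -> charlie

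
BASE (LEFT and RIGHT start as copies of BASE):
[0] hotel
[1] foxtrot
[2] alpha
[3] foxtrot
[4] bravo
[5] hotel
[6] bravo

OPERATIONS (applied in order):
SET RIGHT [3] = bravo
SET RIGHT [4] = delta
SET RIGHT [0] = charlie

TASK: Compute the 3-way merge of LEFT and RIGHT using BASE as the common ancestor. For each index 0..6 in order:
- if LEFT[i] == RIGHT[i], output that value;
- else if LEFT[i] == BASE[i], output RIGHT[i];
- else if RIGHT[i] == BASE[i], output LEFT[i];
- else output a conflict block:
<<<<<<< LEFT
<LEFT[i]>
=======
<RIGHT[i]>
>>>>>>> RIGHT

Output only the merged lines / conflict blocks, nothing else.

Final LEFT:  [hotel, foxtrot, alpha, foxtrot, bravo, hotel, bravo]
Final RIGHT: [charlie, foxtrot, alpha, bravo, delta, hotel, bravo]
i=0: L=hotel=BASE, R=charlie -> take RIGHT -> charlie
i=1: L=foxtrot R=foxtrot -> agree -> foxtrot
i=2: L=alpha R=alpha -> agree -> alpha
i=3: L=foxtrot=BASE, R=bravo -> take RIGHT -> bravo
i=4: L=bravo=BASE, R=delta -> take RIGHT -> delta
i=5: L=hotel R=hotel -> agree -> hotel
i=6: L=bravo R=bravo -> agree -> bravo

Answer: charlie
foxtrot
alpha
bravo
delta
hotel
bravo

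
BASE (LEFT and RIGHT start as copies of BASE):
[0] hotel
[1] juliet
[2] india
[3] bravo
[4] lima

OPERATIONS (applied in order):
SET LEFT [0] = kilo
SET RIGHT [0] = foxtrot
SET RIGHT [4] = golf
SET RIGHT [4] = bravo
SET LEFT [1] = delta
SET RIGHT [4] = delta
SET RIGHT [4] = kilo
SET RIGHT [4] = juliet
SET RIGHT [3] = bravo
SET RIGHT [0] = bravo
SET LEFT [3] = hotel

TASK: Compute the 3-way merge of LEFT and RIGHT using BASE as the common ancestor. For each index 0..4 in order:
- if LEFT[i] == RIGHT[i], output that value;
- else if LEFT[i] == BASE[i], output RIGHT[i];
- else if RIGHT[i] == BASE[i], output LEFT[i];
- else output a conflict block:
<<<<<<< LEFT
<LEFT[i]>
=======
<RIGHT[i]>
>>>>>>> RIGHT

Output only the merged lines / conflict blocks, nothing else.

Final LEFT:  [kilo, delta, india, hotel, lima]
Final RIGHT: [bravo, juliet, india, bravo, juliet]
i=0: BASE=hotel L=kilo R=bravo all differ -> CONFLICT
i=1: L=delta, R=juliet=BASE -> take LEFT -> delta
i=2: L=india R=india -> agree -> india
i=3: L=hotel, R=bravo=BASE -> take LEFT -> hotel
i=4: L=lima=BASE, R=juliet -> take RIGHT -> juliet

Answer: <<<<<<< LEFT
kilo
=======
bravo
>>>>>>> RIGHT
delta
india
hotel
juliet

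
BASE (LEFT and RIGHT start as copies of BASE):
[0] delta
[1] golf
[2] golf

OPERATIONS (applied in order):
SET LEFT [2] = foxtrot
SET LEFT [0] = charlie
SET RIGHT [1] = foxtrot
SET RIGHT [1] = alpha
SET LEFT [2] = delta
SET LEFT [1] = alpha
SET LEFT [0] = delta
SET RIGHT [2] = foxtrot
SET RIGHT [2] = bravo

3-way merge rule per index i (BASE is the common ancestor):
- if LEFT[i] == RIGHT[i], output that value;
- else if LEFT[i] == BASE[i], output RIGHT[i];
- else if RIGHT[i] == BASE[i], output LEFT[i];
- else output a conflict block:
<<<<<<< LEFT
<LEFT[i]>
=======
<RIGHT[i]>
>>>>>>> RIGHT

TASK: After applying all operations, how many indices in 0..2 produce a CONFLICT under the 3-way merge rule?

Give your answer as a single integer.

Answer: 1

Derivation:
Final LEFT:  [delta, alpha, delta]
Final RIGHT: [delta, alpha, bravo]
i=0: L=delta R=delta -> agree -> delta
i=1: L=alpha R=alpha -> agree -> alpha
i=2: BASE=golf L=delta R=bravo all differ -> CONFLICT
Conflict count: 1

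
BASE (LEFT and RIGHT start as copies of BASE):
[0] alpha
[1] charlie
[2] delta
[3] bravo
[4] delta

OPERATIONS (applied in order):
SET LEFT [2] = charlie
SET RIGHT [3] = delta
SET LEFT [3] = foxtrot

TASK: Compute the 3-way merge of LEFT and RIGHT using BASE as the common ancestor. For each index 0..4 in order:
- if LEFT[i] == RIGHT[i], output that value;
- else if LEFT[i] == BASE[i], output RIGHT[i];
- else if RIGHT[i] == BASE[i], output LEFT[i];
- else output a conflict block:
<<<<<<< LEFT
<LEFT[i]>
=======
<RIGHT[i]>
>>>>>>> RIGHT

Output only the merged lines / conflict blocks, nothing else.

Answer: alpha
charlie
charlie
<<<<<<< LEFT
foxtrot
=======
delta
>>>>>>> RIGHT
delta

Derivation:
Final LEFT:  [alpha, charlie, charlie, foxtrot, delta]
Final RIGHT: [alpha, charlie, delta, delta, delta]
i=0: L=alpha R=alpha -> agree -> alpha
i=1: L=charlie R=charlie -> agree -> charlie
i=2: L=charlie, R=delta=BASE -> take LEFT -> charlie
i=3: BASE=bravo L=foxtrot R=delta all differ -> CONFLICT
i=4: L=delta R=delta -> agree -> delta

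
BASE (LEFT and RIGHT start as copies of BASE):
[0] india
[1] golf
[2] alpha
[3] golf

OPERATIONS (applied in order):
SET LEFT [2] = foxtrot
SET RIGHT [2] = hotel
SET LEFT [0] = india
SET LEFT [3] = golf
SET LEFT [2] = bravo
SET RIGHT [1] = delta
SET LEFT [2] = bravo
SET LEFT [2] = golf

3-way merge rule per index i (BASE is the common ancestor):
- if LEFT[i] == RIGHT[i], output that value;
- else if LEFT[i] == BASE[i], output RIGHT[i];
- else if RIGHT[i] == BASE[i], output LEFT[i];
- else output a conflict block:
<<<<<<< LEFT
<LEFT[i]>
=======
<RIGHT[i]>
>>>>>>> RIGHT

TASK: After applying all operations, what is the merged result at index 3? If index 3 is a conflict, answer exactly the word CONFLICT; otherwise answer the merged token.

Final LEFT:  [india, golf, golf, golf]
Final RIGHT: [india, delta, hotel, golf]
i=0: L=india R=india -> agree -> india
i=1: L=golf=BASE, R=delta -> take RIGHT -> delta
i=2: BASE=alpha L=golf R=hotel all differ -> CONFLICT
i=3: L=golf R=golf -> agree -> golf
Index 3 -> golf

Answer: golf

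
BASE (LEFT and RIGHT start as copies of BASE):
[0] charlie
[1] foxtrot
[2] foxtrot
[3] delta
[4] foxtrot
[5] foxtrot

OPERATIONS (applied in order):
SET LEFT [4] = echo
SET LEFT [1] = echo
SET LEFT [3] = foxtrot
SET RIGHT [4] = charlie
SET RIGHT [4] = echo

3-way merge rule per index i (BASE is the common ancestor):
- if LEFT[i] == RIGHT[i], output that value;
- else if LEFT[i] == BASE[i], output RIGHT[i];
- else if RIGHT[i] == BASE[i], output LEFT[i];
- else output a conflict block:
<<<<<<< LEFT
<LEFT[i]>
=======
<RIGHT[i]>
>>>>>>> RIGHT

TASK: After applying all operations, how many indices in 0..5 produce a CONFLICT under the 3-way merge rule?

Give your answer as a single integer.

Answer: 0

Derivation:
Final LEFT:  [charlie, echo, foxtrot, foxtrot, echo, foxtrot]
Final RIGHT: [charlie, foxtrot, foxtrot, delta, echo, foxtrot]
i=0: L=charlie R=charlie -> agree -> charlie
i=1: L=echo, R=foxtrot=BASE -> take LEFT -> echo
i=2: L=foxtrot R=foxtrot -> agree -> foxtrot
i=3: L=foxtrot, R=delta=BASE -> take LEFT -> foxtrot
i=4: L=echo R=echo -> agree -> echo
i=5: L=foxtrot R=foxtrot -> agree -> foxtrot
Conflict count: 0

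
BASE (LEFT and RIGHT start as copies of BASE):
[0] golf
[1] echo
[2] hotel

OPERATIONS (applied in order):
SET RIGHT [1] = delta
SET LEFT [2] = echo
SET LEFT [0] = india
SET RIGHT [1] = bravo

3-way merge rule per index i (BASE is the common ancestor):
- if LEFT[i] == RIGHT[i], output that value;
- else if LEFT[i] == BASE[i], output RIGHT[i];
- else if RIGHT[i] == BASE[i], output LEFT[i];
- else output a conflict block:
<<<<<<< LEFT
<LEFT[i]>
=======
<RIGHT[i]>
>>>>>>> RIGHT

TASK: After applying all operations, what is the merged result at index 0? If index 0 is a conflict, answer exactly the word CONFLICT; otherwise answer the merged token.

Final LEFT:  [india, echo, echo]
Final RIGHT: [golf, bravo, hotel]
i=0: L=india, R=golf=BASE -> take LEFT -> india
i=1: L=echo=BASE, R=bravo -> take RIGHT -> bravo
i=2: L=echo, R=hotel=BASE -> take LEFT -> echo
Index 0 -> india

Answer: india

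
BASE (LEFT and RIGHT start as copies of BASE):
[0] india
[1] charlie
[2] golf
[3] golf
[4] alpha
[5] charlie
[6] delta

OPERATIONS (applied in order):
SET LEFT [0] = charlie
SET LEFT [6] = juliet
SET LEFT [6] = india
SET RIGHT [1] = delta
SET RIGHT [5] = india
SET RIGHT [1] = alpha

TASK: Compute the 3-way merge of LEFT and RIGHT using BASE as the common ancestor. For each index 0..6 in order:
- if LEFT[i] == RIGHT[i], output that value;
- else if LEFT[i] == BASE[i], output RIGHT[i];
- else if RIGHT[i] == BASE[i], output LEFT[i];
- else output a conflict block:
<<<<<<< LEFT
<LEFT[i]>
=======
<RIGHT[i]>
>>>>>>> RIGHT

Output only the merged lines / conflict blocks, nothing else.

Answer: charlie
alpha
golf
golf
alpha
india
india

Derivation:
Final LEFT:  [charlie, charlie, golf, golf, alpha, charlie, india]
Final RIGHT: [india, alpha, golf, golf, alpha, india, delta]
i=0: L=charlie, R=india=BASE -> take LEFT -> charlie
i=1: L=charlie=BASE, R=alpha -> take RIGHT -> alpha
i=2: L=golf R=golf -> agree -> golf
i=3: L=golf R=golf -> agree -> golf
i=4: L=alpha R=alpha -> agree -> alpha
i=5: L=charlie=BASE, R=india -> take RIGHT -> india
i=6: L=india, R=delta=BASE -> take LEFT -> india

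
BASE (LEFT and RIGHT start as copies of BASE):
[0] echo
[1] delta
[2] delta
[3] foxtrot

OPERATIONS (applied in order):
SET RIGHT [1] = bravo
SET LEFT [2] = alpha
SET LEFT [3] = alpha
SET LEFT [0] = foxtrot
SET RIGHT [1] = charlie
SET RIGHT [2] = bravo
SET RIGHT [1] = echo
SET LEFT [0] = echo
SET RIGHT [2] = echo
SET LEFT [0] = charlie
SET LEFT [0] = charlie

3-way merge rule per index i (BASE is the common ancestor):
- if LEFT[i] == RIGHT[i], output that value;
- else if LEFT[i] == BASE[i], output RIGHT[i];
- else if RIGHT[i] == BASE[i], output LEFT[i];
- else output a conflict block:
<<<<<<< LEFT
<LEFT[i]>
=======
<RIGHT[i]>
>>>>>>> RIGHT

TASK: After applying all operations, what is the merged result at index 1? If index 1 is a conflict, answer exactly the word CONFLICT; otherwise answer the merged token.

Final LEFT:  [charlie, delta, alpha, alpha]
Final RIGHT: [echo, echo, echo, foxtrot]
i=0: L=charlie, R=echo=BASE -> take LEFT -> charlie
i=1: L=delta=BASE, R=echo -> take RIGHT -> echo
i=2: BASE=delta L=alpha R=echo all differ -> CONFLICT
i=3: L=alpha, R=foxtrot=BASE -> take LEFT -> alpha
Index 1 -> echo

Answer: echo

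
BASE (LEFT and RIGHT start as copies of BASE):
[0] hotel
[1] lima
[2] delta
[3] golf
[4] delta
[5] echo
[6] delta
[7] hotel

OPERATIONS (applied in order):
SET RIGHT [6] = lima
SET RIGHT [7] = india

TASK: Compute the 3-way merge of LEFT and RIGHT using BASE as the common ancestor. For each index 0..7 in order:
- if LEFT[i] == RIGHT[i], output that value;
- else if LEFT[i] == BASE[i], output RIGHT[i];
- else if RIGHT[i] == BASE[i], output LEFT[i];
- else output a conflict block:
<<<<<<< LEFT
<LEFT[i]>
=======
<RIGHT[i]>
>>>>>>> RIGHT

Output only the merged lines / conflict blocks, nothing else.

Answer: hotel
lima
delta
golf
delta
echo
lima
india

Derivation:
Final LEFT:  [hotel, lima, delta, golf, delta, echo, delta, hotel]
Final RIGHT: [hotel, lima, delta, golf, delta, echo, lima, india]
i=0: L=hotel R=hotel -> agree -> hotel
i=1: L=lima R=lima -> agree -> lima
i=2: L=delta R=delta -> agree -> delta
i=3: L=golf R=golf -> agree -> golf
i=4: L=delta R=delta -> agree -> delta
i=5: L=echo R=echo -> agree -> echo
i=6: L=delta=BASE, R=lima -> take RIGHT -> lima
i=7: L=hotel=BASE, R=india -> take RIGHT -> india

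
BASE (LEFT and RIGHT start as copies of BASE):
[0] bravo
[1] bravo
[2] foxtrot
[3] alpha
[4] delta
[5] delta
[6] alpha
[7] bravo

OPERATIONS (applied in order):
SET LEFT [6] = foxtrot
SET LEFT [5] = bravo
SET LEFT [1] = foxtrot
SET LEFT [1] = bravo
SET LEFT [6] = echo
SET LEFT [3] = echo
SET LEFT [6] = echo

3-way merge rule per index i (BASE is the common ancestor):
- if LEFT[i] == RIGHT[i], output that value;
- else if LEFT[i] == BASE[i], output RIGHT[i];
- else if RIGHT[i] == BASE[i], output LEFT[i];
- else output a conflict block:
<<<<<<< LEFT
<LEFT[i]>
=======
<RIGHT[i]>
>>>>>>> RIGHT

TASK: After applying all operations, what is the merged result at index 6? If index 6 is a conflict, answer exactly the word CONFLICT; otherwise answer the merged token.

Answer: echo

Derivation:
Final LEFT:  [bravo, bravo, foxtrot, echo, delta, bravo, echo, bravo]
Final RIGHT: [bravo, bravo, foxtrot, alpha, delta, delta, alpha, bravo]
i=0: L=bravo R=bravo -> agree -> bravo
i=1: L=bravo R=bravo -> agree -> bravo
i=2: L=foxtrot R=foxtrot -> agree -> foxtrot
i=3: L=echo, R=alpha=BASE -> take LEFT -> echo
i=4: L=delta R=delta -> agree -> delta
i=5: L=bravo, R=delta=BASE -> take LEFT -> bravo
i=6: L=echo, R=alpha=BASE -> take LEFT -> echo
i=7: L=bravo R=bravo -> agree -> bravo
Index 6 -> echo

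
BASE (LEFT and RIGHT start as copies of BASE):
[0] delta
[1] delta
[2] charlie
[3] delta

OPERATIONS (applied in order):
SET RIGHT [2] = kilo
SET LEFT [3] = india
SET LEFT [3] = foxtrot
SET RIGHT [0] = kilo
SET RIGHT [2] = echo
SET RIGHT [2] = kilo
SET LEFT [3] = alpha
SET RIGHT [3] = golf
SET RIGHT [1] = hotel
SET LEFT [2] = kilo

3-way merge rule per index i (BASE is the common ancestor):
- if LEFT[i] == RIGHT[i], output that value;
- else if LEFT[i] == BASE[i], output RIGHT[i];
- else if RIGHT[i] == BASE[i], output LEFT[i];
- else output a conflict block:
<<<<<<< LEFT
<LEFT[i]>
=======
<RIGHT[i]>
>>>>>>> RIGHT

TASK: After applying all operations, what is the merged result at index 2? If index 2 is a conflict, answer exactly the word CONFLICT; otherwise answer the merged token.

Answer: kilo

Derivation:
Final LEFT:  [delta, delta, kilo, alpha]
Final RIGHT: [kilo, hotel, kilo, golf]
i=0: L=delta=BASE, R=kilo -> take RIGHT -> kilo
i=1: L=delta=BASE, R=hotel -> take RIGHT -> hotel
i=2: L=kilo R=kilo -> agree -> kilo
i=3: BASE=delta L=alpha R=golf all differ -> CONFLICT
Index 2 -> kilo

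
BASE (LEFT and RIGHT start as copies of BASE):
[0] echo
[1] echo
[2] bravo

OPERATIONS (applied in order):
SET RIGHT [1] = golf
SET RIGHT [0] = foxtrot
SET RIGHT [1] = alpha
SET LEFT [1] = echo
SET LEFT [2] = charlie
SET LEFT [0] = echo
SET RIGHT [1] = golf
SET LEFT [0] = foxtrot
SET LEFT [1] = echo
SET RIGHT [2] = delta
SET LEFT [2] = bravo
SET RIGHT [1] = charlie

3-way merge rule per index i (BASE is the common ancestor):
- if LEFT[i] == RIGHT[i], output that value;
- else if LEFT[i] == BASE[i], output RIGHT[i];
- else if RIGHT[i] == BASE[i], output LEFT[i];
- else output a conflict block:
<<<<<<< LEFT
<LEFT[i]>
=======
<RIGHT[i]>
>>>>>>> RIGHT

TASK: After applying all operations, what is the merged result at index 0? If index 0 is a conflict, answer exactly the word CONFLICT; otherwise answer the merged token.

Answer: foxtrot

Derivation:
Final LEFT:  [foxtrot, echo, bravo]
Final RIGHT: [foxtrot, charlie, delta]
i=0: L=foxtrot R=foxtrot -> agree -> foxtrot
i=1: L=echo=BASE, R=charlie -> take RIGHT -> charlie
i=2: L=bravo=BASE, R=delta -> take RIGHT -> delta
Index 0 -> foxtrot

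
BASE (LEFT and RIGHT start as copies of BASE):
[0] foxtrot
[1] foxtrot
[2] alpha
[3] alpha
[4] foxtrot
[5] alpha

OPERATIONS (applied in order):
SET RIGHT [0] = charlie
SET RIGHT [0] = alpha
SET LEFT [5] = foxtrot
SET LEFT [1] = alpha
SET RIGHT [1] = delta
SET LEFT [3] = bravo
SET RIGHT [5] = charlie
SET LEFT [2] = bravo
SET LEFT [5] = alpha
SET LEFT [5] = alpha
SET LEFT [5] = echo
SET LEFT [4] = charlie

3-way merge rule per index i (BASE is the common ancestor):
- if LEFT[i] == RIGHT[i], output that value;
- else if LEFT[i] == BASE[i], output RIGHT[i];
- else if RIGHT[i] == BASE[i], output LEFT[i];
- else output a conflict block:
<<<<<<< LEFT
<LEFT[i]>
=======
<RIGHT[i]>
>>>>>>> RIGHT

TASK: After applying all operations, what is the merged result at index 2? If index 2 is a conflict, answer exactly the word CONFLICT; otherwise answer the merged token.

Final LEFT:  [foxtrot, alpha, bravo, bravo, charlie, echo]
Final RIGHT: [alpha, delta, alpha, alpha, foxtrot, charlie]
i=0: L=foxtrot=BASE, R=alpha -> take RIGHT -> alpha
i=1: BASE=foxtrot L=alpha R=delta all differ -> CONFLICT
i=2: L=bravo, R=alpha=BASE -> take LEFT -> bravo
i=3: L=bravo, R=alpha=BASE -> take LEFT -> bravo
i=4: L=charlie, R=foxtrot=BASE -> take LEFT -> charlie
i=5: BASE=alpha L=echo R=charlie all differ -> CONFLICT
Index 2 -> bravo

Answer: bravo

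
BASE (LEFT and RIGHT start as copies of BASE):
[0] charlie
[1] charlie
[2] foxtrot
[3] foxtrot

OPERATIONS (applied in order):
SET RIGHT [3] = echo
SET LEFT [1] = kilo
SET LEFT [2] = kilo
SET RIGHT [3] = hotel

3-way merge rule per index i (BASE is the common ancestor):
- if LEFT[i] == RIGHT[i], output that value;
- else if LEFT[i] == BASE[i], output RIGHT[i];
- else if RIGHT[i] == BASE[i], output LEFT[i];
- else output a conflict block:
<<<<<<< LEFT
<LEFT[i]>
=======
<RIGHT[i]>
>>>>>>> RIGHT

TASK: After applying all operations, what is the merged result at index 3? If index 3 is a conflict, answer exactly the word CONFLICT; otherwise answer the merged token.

Final LEFT:  [charlie, kilo, kilo, foxtrot]
Final RIGHT: [charlie, charlie, foxtrot, hotel]
i=0: L=charlie R=charlie -> agree -> charlie
i=1: L=kilo, R=charlie=BASE -> take LEFT -> kilo
i=2: L=kilo, R=foxtrot=BASE -> take LEFT -> kilo
i=3: L=foxtrot=BASE, R=hotel -> take RIGHT -> hotel
Index 3 -> hotel

Answer: hotel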